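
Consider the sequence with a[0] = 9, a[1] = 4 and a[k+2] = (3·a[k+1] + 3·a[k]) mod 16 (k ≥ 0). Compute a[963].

Listing terms: a[0] = 9,  a[1] = 4,  a[2] = 7,  a[3] = 1,  a[4] = 8,  a[5] = 11,  a[6] = 9,  a[7] = 12,  a[8] = 15,  a[9] = 1,  a[10] = 0,  a[11] = 3,  a[12] = 9,  a[13] = 4.
The sequence repeats with period 12.
So a[963] = a[0 + ((963-0) mod 12)] = a[3] = 1.

1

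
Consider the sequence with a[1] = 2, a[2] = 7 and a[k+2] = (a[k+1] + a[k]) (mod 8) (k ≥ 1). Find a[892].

a[1] = 2; a[2] = 7; a[3] = 1; a[4] = 0; a[5] = 1; a[6] = 1; a[7] = 2; a[8] = 3; a[9] = 5; a[10] = 0; a[11] = 5; a[12] = 5; a[13] = 2; a[14] = 7.
The sequence repeats with period 12.
So a[892] = a[1 + ((892-1) mod 12)] = a[4] = 0.

0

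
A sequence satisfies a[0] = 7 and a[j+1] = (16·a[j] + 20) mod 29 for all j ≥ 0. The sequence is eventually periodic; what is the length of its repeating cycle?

7

a[0] = 7, a[1] = 16, a[2] = 15, a[3] = 28, a[4] = 4, a[5] = 26, a[6] = 1, a[7] = 7.
Since a[7] = a[0] = 7, the sequence is periodic with period 7.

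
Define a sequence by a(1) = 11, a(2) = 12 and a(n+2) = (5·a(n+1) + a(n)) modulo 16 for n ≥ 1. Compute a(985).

11

a(1) = 11,  a(2) = 12,  a(3) = 7,  a(4) = 15,  a(5) = 2,  a(6) = 9,  a(7) = 15,  a(8) = 4,  a(9) = 3,  a(10) = 3,  a(11) = 2,  a(12) = 13,  a(13) = 3,  a(14) = 12,  a(15) = 15,  a(16) = 7,  a(17) = 2,  a(18) = 1,  a(19) = 7,  a(20) = 4,  a(21) = 11,  a(22) = 11,  a(23) = 2,  a(24) = 5,  a(25) = 11,  a(26) = 12.
Since (a(25), a(26)) = (a(1), a(2)) = (11, 12) (two consecutive terms determine the rest), the sequence is periodic with period 24.
(985 - 1) mod 24 = 0, so a(985) = a(1) = 11.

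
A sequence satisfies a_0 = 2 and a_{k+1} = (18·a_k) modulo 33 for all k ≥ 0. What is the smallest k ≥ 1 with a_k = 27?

9

We have a_0 = 2,  a_1 = 3,  a_2 = 21,  a_3 = 15,  a_4 = 6,  a_5 = 9,  a_6 = 30,  a_7 = 12,  a_8 = 18,  a_9 = 27,  a_{10} = 24,  a_{11} = 3.
Since a_{11} = a_1 = 3, the sequence is eventually periodic: after a pre-period of length 1 it cycles with period 10.
The value 27 first appears (with k ≥ 1) at a_9.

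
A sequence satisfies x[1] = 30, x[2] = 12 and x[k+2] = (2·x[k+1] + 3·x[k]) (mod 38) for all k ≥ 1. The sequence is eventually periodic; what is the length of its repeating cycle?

18

x[1] = 30; x[2] = 12; x[3] = 0; x[4] = 36; x[5] = 34; x[6] = 24; x[7] = 36; x[8] = 30; x[9] = 16; x[10] = 8; x[11] = 26; x[12] = 0; x[13] = 2; x[14] = 4; x[15] = 14; x[16] = 2; x[17] = 8; x[18] = 22; x[19] = 30; x[20] = 12.
Since (x[19], x[20]) = (x[1], x[2]) = (30, 12) (two consecutive terms determine the rest), the sequence is periodic with period 18.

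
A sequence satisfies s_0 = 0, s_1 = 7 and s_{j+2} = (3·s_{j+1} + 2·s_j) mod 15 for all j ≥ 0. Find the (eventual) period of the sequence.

Computing terms: s_0 = 0; s_1 = 7; s_2 = 6; s_3 = 2; s_4 = 3; s_5 = 13; s_6 = 0; s_7 = 11; s_8 = 3; s_9 = 1; s_{10} = 9; s_{11} = 14; s_{12} = 0; s_{13} = 13; s_{14} = 9; s_{15} = 8; s_{16} = 12; s_{17} = 7; s_{18} = 0; s_{19} = 14; s_{20} = 12; s_{21} = 4; s_{22} = 6; s_{23} = 11; s_{24} = 0; s_{25} = 7.
The sequence repeats with period 24.

24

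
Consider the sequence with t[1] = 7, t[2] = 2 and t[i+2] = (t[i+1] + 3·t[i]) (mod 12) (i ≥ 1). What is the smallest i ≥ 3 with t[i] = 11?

3

We have t[1] = 7, t[2] = 2, t[3] = 11, t[4] = 5, t[5] = 2, t[6] = 5, t[7] = 11, t[8] = 2, t[9] = 11.
Since (t[8], t[9]) = (t[2], t[3]) = (2, 11) (two consecutive terms determine the rest), the sequence is eventually periodic: after a pre-period of length 1 it cycles with period 6.
The value 11 first appears (with i ≥ 3) at t[3].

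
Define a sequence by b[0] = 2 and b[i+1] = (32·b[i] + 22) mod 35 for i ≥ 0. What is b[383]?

b[0] = 2,  b[1] = 16,  b[2] = 9,  b[3] = 30,  b[4] = 2.
Since b[4] = b[0] = 2, the sequence is periodic with period 4.
So b[383] = b[0 + ((383-0) mod 4)] = b[3] = 30.

30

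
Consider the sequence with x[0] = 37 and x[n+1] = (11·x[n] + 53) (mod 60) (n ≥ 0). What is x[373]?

We have x[0] = 37; x[1] = 40; x[2] = 13; x[3] = 16; x[4] = 49; x[5] = 52; x[6] = 25; x[7] = 28; x[8] = 1; x[9] = 4; x[10] = 37.
The sequence repeats with period 10.
(373 - 0) mod 10 = 3, so x[373] = x[3] = 16.

16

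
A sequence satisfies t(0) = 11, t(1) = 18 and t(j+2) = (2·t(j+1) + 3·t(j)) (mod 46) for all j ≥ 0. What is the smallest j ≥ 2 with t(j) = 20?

15

t(0) = 11, t(1) = 18, t(2) = 23, t(3) = 8, t(4) = 39, t(5) = 10, t(6) = 45, t(7) = 28, t(8) = 7, t(9) = 6, t(10) = 33, t(11) = 38, t(12) = 37, t(13) = 4, t(14) = 27, t(15) = 20, t(16) = 29, t(17) = 26, t(18) = 1, t(19) = 34, t(20) = 25, t(21) = 14, t(22) = 11, t(23) = 18.
The sequence repeats with period 22.
The value 20 first appears (with j ≥ 2) at t(15).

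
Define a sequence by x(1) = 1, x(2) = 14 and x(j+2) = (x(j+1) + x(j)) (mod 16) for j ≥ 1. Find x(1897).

Listing terms: x(1) = 1; x(2) = 14; x(3) = 15; x(4) = 13; x(5) = 12; x(6) = 9; x(7) = 5; x(8) = 14; x(9) = 3; x(10) = 1; x(11) = 4; x(12) = 5; x(13) = 9; x(14) = 14; x(15) = 7; x(16) = 5; x(17) = 12; x(18) = 1; x(19) = 13; x(20) = 14; x(21) = 11; x(22) = 9; x(23) = 4; x(24) = 13; x(25) = 1; x(26) = 14.
The sequence repeats with period 24.
(1897 - 1) mod 24 = 0, so x(1897) = x(1) = 1.

1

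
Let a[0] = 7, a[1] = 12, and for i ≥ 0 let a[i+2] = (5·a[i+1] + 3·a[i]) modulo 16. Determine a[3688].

a[0] = 7, a[1] = 12, a[2] = 1, a[3] = 9, a[4] = 0, a[5] = 11, a[6] = 7, a[7] = 4, a[8] = 9, a[9] = 9, a[10] = 8, a[11] = 3, a[12] = 7, a[13] = 12.
The sequence repeats with period 12.
(3688 - 0) mod 12 = 4, so a[3688] = a[4] = 0.

0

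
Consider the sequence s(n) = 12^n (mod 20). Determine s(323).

Listing terms: s(1) = 12; s(2) = 4; s(3) = 8; s(4) = 16; s(5) = 12.
Since s(5) = s(1) = 12, the sequence is periodic with period 4.
So s(323) = s(1 + ((323-1) mod 4)) = s(3) = 8.

8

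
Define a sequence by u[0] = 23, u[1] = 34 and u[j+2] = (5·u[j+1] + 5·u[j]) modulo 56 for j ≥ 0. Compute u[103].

We have u[0] = 23, u[1] = 34, u[2] = 5, u[3] = 27, u[4] = 48, u[5] = 39, u[6] = 43, u[7] = 18, u[8] = 25, u[9] = 47, u[10] = 24, u[11] = 19, u[12] = 47, u[13] = 50, u[14] = 37, u[15] = 43, u[16] = 8, u[17] = 31, u[18] = 27, u[19] = 10, u[20] = 17, u[21] = 23, u[22] = 32, u[23] = 51, u[24] = 23, u[25] = 34.
Since (u[24], u[25]) = (u[0], u[1]) = (23, 34) (two consecutive terms determine the rest), the sequence is periodic with period 24.
So u[103] = u[0 + ((103-0) mod 24)] = u[7] = 18.

18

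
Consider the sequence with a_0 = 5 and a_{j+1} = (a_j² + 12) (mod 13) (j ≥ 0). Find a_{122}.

Computing terms: a_0 = 5,  a_1 = 11,  a_2 = 3,  a_3 = 8,  a_4 = 11.
Since a_4 = a_1 = 11, the sequence is eventually periodic: after a pre-period of length 1 it cycles with period 3.
For j ≥ 1, a_j depends only on (j - 1) mod 3. (122 - 1) mod 3 = 1, so a_{122} = a_2 = 3.

3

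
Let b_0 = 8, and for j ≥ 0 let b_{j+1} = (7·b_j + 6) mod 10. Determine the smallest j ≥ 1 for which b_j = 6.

3

We have b_0 = 8,  b_1 = 2,  b_2 = 0,  b_3 = 6,  b_4 = 8.
The sequence repeats with period 4.
The value 6 first appears (with j ≥ 1) at b_3.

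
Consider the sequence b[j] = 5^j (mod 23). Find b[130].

Listing terms: b[1] = 5, b[2] = 2, b[3] = 10, b[4] = 4, b[5] = 20, b[6] = 8, b[7] = 17, b[8] = 16, b[9] = 11, b[10] = 9, b[11] = 22, b[12] = 18, b[13] = 21, b[14] = 13, b[15] = 19, b[16] = 3, b[17] = 15, b[18] = 6, b[19] = 7, b[20] = 12, b[21] = 14, b[22] = 1, b[23] = 5.
The sequence repeats with period 22.
(130 - 1) mod 22 = 19, so b[130] = b[20] = 12.

12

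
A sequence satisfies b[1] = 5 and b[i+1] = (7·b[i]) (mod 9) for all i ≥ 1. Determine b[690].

Computing terms: b[1] = 5, b[2] = 8, b[3] = 2, b[4] = 5.
Since b[4] = b[1] = 5, the sequence is periodic with period 3.
(690 - 1) mod 3 = 2, so b[690] = b[3] = 2.

2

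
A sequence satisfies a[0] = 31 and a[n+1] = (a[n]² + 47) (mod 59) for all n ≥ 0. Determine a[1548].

Computing terms: a[0] = 31, a[1] = 5, a[2] = 13, a[3] = 39, a[4] = 34, a[5] = 23, a[6] = 45, a[7] = 7, a[8] = 37, a[9] = 0, a[10] = 47, a[11] = 14, a[12] = 7.
Since a[12] = a[7] = 7, the sequence is eventually periodic: after a pre-period of length 7 it cycles with period 5.
For n ≥ 7, a[n] depends only on (n - 7) mod 5. (1548 - 7) mod 5 = 1, so a[1548] = a[8] = 37.

37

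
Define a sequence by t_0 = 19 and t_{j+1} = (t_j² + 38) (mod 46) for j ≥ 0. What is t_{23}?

Listing terms: t_0 = 19,  t_1 = 31,  t_2 = 33,  t_3 = 23,  t_4 = 15,  t_5 = 33.
Since t_5 = t_2 = 33, the sequence is eventually periodic: after a pre-period of length 2 it cycles with period 3.
For j ≥ 2, t_j depends only on (j - 2) mod 3. (23 - 2) mod 3 = 0, so t_{23} = t_2 = 33.

33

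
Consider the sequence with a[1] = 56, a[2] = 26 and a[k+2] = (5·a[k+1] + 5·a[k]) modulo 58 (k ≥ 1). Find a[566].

18

Listing terms: a[1] = 56, a[2] = 26, a[3] = 4, a[4] = 34, a[5] = 16, a[6] = 18, a[7] = 54, a[8] = 12, a[9] = 40, a[10] = 28, a[11] = 50, a[12] = 42, a[13] = 54, a[14] = 16, a[15] = 2, a[16] = 32, a[17] = 54, a[18] = 24, a[19] = 42, a[20] = 40, a[21] = 4, a[22] = 46, a[23] = 18, a[24] = 30, a[25] = 8, a[26] = 16, a[27] = 4, a[28] = 42, a[29] = 56, a[30] = 26.
The sequence repeats with period 28.
So a[566] = a[1 + ((566-1) mod 28)] = a[6] = 18.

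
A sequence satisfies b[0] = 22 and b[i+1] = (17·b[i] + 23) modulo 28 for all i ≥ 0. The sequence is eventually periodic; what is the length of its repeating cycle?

12

Computing terms: b[0] = 22, b[1] = 5, b[2] = 24, b[3] = 11, b[4] = 14, b[5] = 9, b[6] = 8, b[7] = 19, b[8] = 10, b[9] = 25, b[10] = 0, b[11] = 23, b[12] = 22.
Since b[12] = b[0] = 22, the sequence is periodic with period 12.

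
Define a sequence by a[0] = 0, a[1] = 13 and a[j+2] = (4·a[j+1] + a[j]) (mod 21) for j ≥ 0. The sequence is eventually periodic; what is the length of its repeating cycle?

Computing terms: a[0] = 0; a[1] = 13; a[2] = 10; a[3] = 11; a[4] = 12; a[5] = 17; a[6] = 17; a[7] = 1; a[8] = 0; a[9] = 1; a[10] = 4; a[11] = 17; a[12] = 9; a[13] = 11; a[14] = 11; a[15] = 13; a[16] = 0; a[17] = 13.
The sequence repeats with period 16.

16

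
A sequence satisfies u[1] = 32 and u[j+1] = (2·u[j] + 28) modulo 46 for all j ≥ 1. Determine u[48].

Computing terms: u[1] = 32, u[2] = 0, u[3] = 28, u[4] = 38, u[5] = 12, u[6] = 6, u[7] = 40, u[8] = 16, u[9] = 14, u[10] = 10, u[11] = 2, u[12] = 32.
Since u[12] = u[1] = 32, the sequence is periodic with period 11.
So u[48] = u[1 + ((48-1) mod 11)] = u[4] = 38.

38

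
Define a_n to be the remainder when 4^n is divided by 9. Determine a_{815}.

Computing terms: a_1 = 4; a_2 = 7; a_3 = 1; a_4 = 4.
The sequence repeats with period 3.
(815 - 1) mod 3 = 1, so a_{815} = a_2 = 7.

7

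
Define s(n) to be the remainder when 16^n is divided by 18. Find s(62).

4

s(0) = 1,  s(1) = 16,  s(2) = 4,  s(3) = 10,  s(4) = 16.
Since s(4) = s(1) = 16, the sequence is eventually periodic: after a pre-period of length 1 it cycles with period 3.
For n ≥ 1, s(n) depends only on (n - 1) mod 3. (62 - 1) mod 3 = 1, so s(62) = s(2) = 4.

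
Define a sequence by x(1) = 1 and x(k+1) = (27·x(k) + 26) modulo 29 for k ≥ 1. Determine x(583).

9

Listing terms: x(1) = 1; x(2) = 24; x(3) = 7; x(4) = 12; x(5) = 2; x(6) = 22; x(7) = 11; x(8) = 4; x(9) = 18; x(10) = 19; x(11) = 17; x(12) = 21; x(13) = 13; x(14) = 0; x(15) = 26; x(16) = 3; x(17) = 20; x(18) = 15; x(19) = 25; x(20) = 5; x(21) = 16; x(22) = 23; x(23) = 9; x(24) = 8; x(25) = 10; x(26) = 6; x(27) = 14; x(28) = 27; x(29) = 1.
The sequence repeats with period 28.
(583 - 1) mod 28 = 22, so x(583) = x(23) = 9.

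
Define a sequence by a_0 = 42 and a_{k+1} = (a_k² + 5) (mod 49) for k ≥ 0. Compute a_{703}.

44

We have a_0 = 42, a_1 = 5, a_2 = 30, a_3 = 23, a_4 = 44, a_5 = 30.
Since a_5 = a_2 = 30, the sequence is eventually periodic: after a pre-period of length 2 it cycles with period 3.
For k ≥ 2, a_k depends only on (k - 2) mod 3. (703 - 2) mod 3 = 2, so a_{703} = a_4 = 44.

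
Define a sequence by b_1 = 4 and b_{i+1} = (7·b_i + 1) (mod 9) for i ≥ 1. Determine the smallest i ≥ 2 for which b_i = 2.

Computing terms: b_1 = 4,  b_2 = 2,  b_3 = 6,  b_4 = 7,  b_5 = 5,  b_6 = 0,  b_7 = 1,  b_8 = 8,  b_9 = 3,  b_{10} = 4.
The sequence repeats with period 9.
The value 2 first appears (with i ≥ 2) at b_2.

2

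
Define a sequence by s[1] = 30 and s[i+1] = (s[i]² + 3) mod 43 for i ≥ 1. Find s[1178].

We have s[1] = 30; s[2] = 0; s[3] = 3; s[4] = 12; s[5] = 18; s[6] = 26; s[7] = 34; s[8] = 41; s[9] = 7; s[10] = 9; s[11] = 41.
Since s[11] = s[8] = 41, the sequence is eventually periodic: after a pre-period of length 7 it cycles with period 3.
For i ≥ 8, s[i] depends only on (i - 8) mod 3. (1178 - 8) mod 3 = 0, so s[1178] = s[8] = 41.

41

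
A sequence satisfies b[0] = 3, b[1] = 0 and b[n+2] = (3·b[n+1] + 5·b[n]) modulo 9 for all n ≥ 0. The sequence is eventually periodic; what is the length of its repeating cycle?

4

Computing terms: b[0] = 3, b[1] = 0, b[2] = 6, b[3] = 0, b[4] = 3, b[5] = 0.
The sequence repeats with period 4.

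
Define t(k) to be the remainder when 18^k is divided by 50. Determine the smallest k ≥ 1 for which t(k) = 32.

3

We have t(0) = 1,  t(1) = 18,  t(2) = 24,  t(3) = 32,  t(4) = 26,  t(5) = 18.
Since t(5) = t(1) = 18, the sequence is eventually periodic: after a pre-period of length 1 it cycles with period 4.
The value 32 first appears (with k ≥ 1) at t(3).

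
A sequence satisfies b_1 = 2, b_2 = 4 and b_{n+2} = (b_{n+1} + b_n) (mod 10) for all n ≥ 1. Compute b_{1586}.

b_1 = 2,  b_2 = 4,  b_3 = 6,  b_4 = 0,  b_5 = 6,  b_6 = 6,  b_7 = 2,  b_8 = 8,  b_9 = 0,  b_{10} = 8,  b_{11} = 8,  b_{12} = 6,  b_{13} = 4,  b_{14} = 0,  b_{15} = 4,  b_{16} = 4,  b_{17} = 8,  b_{18} = 2,  b_{19} = 0,  b_{20} = 2,  b_{21} = 2,  b_{22} = 4.
Since (b_{21}, b_{22}) = (b_1, b_2) = (2, 4) (two consecutive terms determine the rest), the sequence is periodic with period 20.
So b_{1586} = b_{1 + ((1586-1) mod 20)} = b_6 = 6.

6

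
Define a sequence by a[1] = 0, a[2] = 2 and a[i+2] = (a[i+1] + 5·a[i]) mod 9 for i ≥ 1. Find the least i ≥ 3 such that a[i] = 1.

6

a[1] = 0; a[2] = 2; a[3] = 2; a[4] = 3; a[5] = 4; a[6] = 1; a[7] = 3; a[8] = 8; a[9] = 5; a[10] = 0; a[11] = 7; a[12] = 7; a[13] = 6; a[14] = 5; a[15] = 8; a[16] = 6; a[17] = 1; a[18] = 4; a[19] = 0; a[20] = 2.
Since (a[19], a[20]) = (a[1], a[2]) = (0, 2) (two consecutive terms determine the rest), the sequence is periodic with period 18.
The value 1 first appears (with i ≥ 3) at a[6].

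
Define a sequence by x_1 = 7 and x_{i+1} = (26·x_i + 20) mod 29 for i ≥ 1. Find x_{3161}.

24

Computing terms: x_1 = 7, x_2 = 28, x_3 = 23, x_4 = 9, x_5 = 22, x_6 = 12, x_7 = 13, x_8 = 10, x_9 = 19, x_{10} = 21, x_{11} = 15, x_{12} = 4, x_{13} = 8, x_{14} = 25, x_{15} = 3, x_{16} = 11, x_{17} = 16, x_{18} = 1, x_{19} = 17, x_{20} = 27, x_{21} = 26, x_{22} = 0, x_{23} = 20, x_{24} = 18, x_{25} = 24, x_{26} = 6, x_{27} = 2, x_{28} = 14, x_{29} = 7.
Since x_{29} = x_1 = 7, the sequence is periodic with period 28.
So x_{3161} = x_{1 + ((3161-1) mod 28)} = x_{25} = 24.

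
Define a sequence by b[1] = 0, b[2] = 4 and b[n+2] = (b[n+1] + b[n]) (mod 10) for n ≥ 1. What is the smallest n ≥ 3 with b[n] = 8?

Listing terms: b[1] = 0, b[2] = 4, b[3] = 4, b[4] = 8, b[5] = 2, b[6] = 0, b[7] = 2, b[8] = 2, b[9] = 4, b[10] = 6, b[11] = 0, b[12] = 6, b[13] = 6, b[14] = 2, b[15] = 8, b[16] = 0, b[17] = 8, b[18] = 8, b[19] = 6, b[20] = 4, b[21] = 0, b[22] = 4.
Since (b[21], b[22]) = (b[1], b[2]) = (0, 4) (two consecutive terms determine the rest), the sequence is periodic with period 20.
The value 8 first appears (with n ≥ 3) at b[4].

4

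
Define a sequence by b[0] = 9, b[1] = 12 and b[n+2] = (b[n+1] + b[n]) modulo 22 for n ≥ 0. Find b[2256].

9

Listing terms: b[0] = 9; b[1] = 12; b[2] = 21; b[3] = 11; b[4] = 10; b[5] = 21; b[6] = 9; b[7] = 8; b[8] = 17; b[9] = 3; b[10] = 20; b[11] = 1; b[12] = 21; b[13] = 0; b[14] = 21; b[15] = 21; b[16] = 20; b[17] = 19; b[18] = 17; b[19] = 14; b[20] = 9; b[21] = 1; b[22] = 10; b[23] = 11; b[24] = 21; b[25] = 10; b[26] = 9; b[27] = 19; b[28] = 6; b[29] = 3; b[30] = 9; b[31] = 12.
The sequence repeats with period 30.
So b[2256] = b[0 + ((2256-0) mod 30)] = b[6] = 9.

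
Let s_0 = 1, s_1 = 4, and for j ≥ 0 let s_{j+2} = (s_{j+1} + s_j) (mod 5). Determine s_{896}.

We have s_0 = 1; s_1 = 4; s_2 = 0; s_3 = 4; s_4 = 4; s_5 = 3; s_6 = 2; s_7 = 0; s_8 = 2; s_9 = 2; s_{10} = 4; s_{11} = 1; s_{12} = 0; s_{13} = 1; s_{14} = 1; s_{15} = 2; s_{16} = 3; s_{17} = 0; s_{18} = 3; s_{19} = 3; s_{20} = 1; s_{21} = 4.
Since (s_{20}, s_{21}) = (s_0, s_1) = (1, 4) (two consecutive terms determine the rest), the sequence is periodic with period 20.
So s_{896} = s_{0 + ((896-0) mod 20)} = s_{16} = 3.

3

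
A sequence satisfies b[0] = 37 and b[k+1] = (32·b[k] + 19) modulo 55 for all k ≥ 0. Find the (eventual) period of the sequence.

4

Listing terms: b[0] = 37; b[1] = 48; b[2] = 15; b[3] = 4; b[4] = 37.
Since b[4] = b[0] = 37, the sequence is periodic with period 4.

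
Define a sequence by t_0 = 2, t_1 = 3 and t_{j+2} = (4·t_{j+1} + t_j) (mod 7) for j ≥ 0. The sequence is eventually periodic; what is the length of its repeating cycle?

t_0 = 2; t_1 = 3; t_2 = 0; t_3 = 3; t_4 = 5; t_5 = 2; t_6 = 6; t_7 = 5; t_8 = 5; t_9 = 4; t_{10} = 0; t_{11} = 4; t_{12} = 2; t_{13} = 5; t_{14} = 1; t_{15} = 2; t_{16} = 2; t_{17} = 3.
The sequence repeats with period 16.

16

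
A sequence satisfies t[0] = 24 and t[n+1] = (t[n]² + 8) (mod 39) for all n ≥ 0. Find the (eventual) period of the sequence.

t[0] = 24,  t[1] = 38,  t[2] = 9,  t[3] = 11,  t[4] = 12,  t[5] = 35,  t[6] = 24.
Since t[6] = t[0] = 24, the sequence is periodic with period 6.

6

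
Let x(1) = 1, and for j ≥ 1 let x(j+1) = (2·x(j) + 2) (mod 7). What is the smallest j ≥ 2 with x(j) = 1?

We have x(1) = 1; x(2) = 4; x(3) = 3; x(4) = 1.
Since x(4) = x(1) = 1, the sequence is periodic with period 3.
The value 1 next appears (with j ≥ 2) at x(4).

4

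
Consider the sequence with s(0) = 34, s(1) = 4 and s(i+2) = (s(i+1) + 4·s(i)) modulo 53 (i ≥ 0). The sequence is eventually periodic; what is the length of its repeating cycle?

Computing terms: s(0) = 34, s(1) = 4, s(2) = 34, s(3) = 50, s(4) = 27, s(5) = 15, s(6) = 17, s(7) = 24, s(8) = 39, s(9) = 29, s(10) = 26, s(11) = 36, s(12) = 34, s(13) = 19, s(14) = 49, s(15) = 19, s(16) = 3, s(17) = 26, s(18) = 38, s(19) = 36, s(20) = 29, s(21) = 14, s(22) = 24, s(23) = 27, s(24) = 17, s(25) = 19, s(26) = 34, s(27) = 4.
Since (s(26), s(27)) = (s(0), s(1)) = (34, 4) (two consecutive terms determine the rest), the sequence is periodic with period 26.

26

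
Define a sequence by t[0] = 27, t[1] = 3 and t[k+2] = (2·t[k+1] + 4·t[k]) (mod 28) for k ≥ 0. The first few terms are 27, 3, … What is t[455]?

4

Listing terms: t[0] = 27; t[1] = 3; t[2] = 2; t[3] = 16; t[4] = 12; t[5] = 4; t[6] = 0; t[7] = 16; t[8] = 4; t[9] = 16; t[10] = 20; t[11] = 20; t[12] = 8; t[13] = 12; t[14] = 0; t[15] = 20; t[16] = 12; t[17] = 20; t[18] = 4; t[19] = 4; t[20] = 24; t[21] = 8; t[22] = 0; t[23] = 4; t[24] = 8; t[25] = 4; t[26] = 12; t[27] = 12; t[28] = 16; t[29] = 24; t[30] = 0; t[31] = 12; t[32] = 24; t[33] = 12; t[34] = 8; t[35] = 8; t[36] = 20; t[37] = 16; t[38] = 0; t[39] = 8; t[40] = 16; t[41] = 8; t[42] = 24; t[43] = 24; t[44] = 4; t[45] = 20; t[46] = 0; t[47] = 24; t[48] = 20; t[49] = 24; t[50] = 16; t[51] = 16; t[52] = 12.
Since (t[51], t[52]) = (t[3], t[4]) = (16, 12) (two consecutive terms determine the rest), the sequence is eventually periodic: after a pre-period of length 3 it cycles with period 48.
For k ≥ 3, t[k] depends only on (k - 3) mod 48. (455 - 3) mod 48 = 20, so t[455] = t[23] = 4.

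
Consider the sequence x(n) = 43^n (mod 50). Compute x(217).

x(0) = 1, x(1) = 43, x(2) = 49, x(3) = 7, x(4) = 1.
Since x(4) = x(0) = 1, the sequence is periodic with period 4.
So x(217) = x(0 + ((217-0) mod 4)) = x(1) = 43.

43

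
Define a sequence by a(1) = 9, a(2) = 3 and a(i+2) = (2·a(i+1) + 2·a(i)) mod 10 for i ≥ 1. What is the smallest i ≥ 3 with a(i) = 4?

Listing terms: a(1) = 9,  a(2) = 3,  a(3) = 4,  a(4) = 4,  a(5) = 6,  a(6) = 0,  a(7) = 2,  a(8) = 4,  a(9) = 2,  a(10) = 2,  a(11) = 8,  a(12) = 0,  a(13) = 6,  a(14) = 2,  a(15) = 6,  a(16) = 6,  a(17) = 4,  a(18) = 0,  a(19) = 8,  a(20) = 6,  a(21) = 8,  a(22) = 8,  a(23) = 2,  a(24) = 0,  a(25) = 4,  a(26) = 8,  a(27) = 4,  a(28) = 4.
Since (a(27), a(28)) = (a(3), a(4)) = (4, 4) (two consecutive terms determine the rest), the sequence is eventually periodic: after a pre-period of length 2 it cycles with period 24.
The value 4 first appears (with i ≥ 3) at a(3).

3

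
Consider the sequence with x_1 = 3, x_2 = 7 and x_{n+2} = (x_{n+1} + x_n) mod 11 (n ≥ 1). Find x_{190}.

Listing terms: x_1 = 3; x_2 = 7; x_3 = 10; x_4 = 6; x_5 = 5; x_6 = 0; x_7 = 5; x_8 = 5; x_9 = 10; x_{10} = 4; x_{11} = 3; x_{12} = 7.
Since (x_{11}, x_{12}) = (x_1, x_2) = (3, 7) (two consecutive terms determine the rest), the sequence is periodic with period 10.
So x_{190} = x_{1 + ((190-1) mod 10)} = x_{10} = 4.

4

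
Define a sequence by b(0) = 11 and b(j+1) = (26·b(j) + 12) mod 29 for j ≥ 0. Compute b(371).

23

b(0) = 11; b(1) = 8; b(2) = 17; b(3) = 19; b(4) = 13; b(5) = 2; b(6) = 6; b(7) = 23; b(8) = 1; b(9) = 9; b(10) = 14; b(11) = 28; b(12) = 15; b(13) = 25; b(14) = 24; b(15) = 27; b(16) = 18; b(17) = 16; b(18) = 22; b(19) = 4; b(20) = 0; b(21) = 12; b(22) = 5; b(23) = 26; b(24) = 21; b(25) = 7; b(26) = 20; b(27) = 10; b(28) = 11.
The sequence repeats with period 28.
(371 - 0) mod 28 = 7, so b(371) = b(7) = 23.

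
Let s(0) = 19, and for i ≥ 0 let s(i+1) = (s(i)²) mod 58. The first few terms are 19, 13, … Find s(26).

We have s(0) = 19, s(1) = 13, s(2) = 53, s(3) = 25, s(4) = 45, s(5) = 53.
Since s(5) = s(2) = 53, the sequence is eventually periodic: after a pre-period of length 2 it cycles with period 3.
For i ≥ 2, s(i) depends only on (i - 2) mod 3. (26 - 2) mod 3 = 0, so s(26) = s(2) = 53.

53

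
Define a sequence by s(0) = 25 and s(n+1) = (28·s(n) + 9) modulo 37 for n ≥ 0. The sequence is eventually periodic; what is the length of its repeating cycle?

18

We have s(0) = 25,  s(1) = 6,  s(2) = 29,  s(3) = 7,  s(4) = 20,  s(5) = 14,  s(6) = 31,  s(7) = 26,  s(8) = 34,  s(9) = 36,  s(10) = 18,  s(11) = 32,  s(12) = 17,  s(13) = 4,  s(14) = 10,  s(15) = 30,  s(16) = 35,  s(17) = 27,  s(18) = 25.
Since s(18) = s(0) = 25, the sequence is periodic with period 18.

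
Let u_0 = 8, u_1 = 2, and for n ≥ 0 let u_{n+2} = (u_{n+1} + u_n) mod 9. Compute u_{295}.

0

u_0 = 8,  u_1 = 2,  u_2 = 1,  u_3 = 3,  u_4 = 4,  u_5 = 7,  u_6 = 2,  u_7 = 0,  u_8 = 2,  u_9 = 2,  u_{10} = 4,  u_{11} = 6,  u_{12} = 1,  u_{13} = 7,  u_{14} = 8,  u_{15} = 6,  u_{16} = 5,  u_{17} = 2,  u_{18} = 7,  u_{19} = 0,  u_{20} = 7,  u_{21} = 7,  u_{22} = 5,  u_{23} = 3,  u_{24} = 8,  u_{25} = 2.
The sequence repeats with period 24.
So u_{295} = u_{0 + ((295-0) mod 24)} = u_7 = 0.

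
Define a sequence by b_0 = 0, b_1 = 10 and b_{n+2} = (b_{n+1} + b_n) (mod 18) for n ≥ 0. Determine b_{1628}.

Computing terms: b_0 = 0, b_1 = 10, b_2 = 10, b_3 = 2, b_4 = 12, b_5 = 14, b_6 = 8, b_7 = 4, b_8 = 12, b_9 = 16, b_{10} = 10, b_{11} = 8, b_{12} = 0, b_{13} = 8, b_{14} = 8, b_{15} = 16, b_{16} = 6, b_{17} = 4, b_{18} = 10, b_{19} = 14, b_{20} = 6, b_{21} = 2, b_{22} = 8, b_{23} = 10, b_{24} = 0, b_{25} = 10.
Since (b_{24}, b_{25}) = (b_0, b_1) = (0, 10) (two consecutive terms determine the rest), the sequence is periodic with period 24.
(1628 - 0) mod 24 = 20, so b_{1628} = b_{20} = 6.

6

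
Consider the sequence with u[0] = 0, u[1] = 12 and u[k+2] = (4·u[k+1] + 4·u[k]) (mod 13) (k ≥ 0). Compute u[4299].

4

We have u[0] = 0, u[1] = 12, u[2] = 9, u[3] = 6, u[4] = 8, u[5] = 4, u[6] = 9, u[7] = 0, u[8] = 10, u[9] = 1, u[10] = 5, u[11] = 11, u[12] = 12, u[13] = 1, u[14] = 0, u[15] = 4, u[16] = 3, u[17] = 2, u[18] = 7, u[19] = 10, u[20] = 3, u[21] = 0, u[22] = 12.
The sequence repeats with period 21.
(4299 - 0) mod 21 = 15, so u[4299] = u[15] = 4.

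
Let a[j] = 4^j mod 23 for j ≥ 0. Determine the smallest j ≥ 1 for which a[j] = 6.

Listing terms: a[0] = 1,  a[1] = 4,  a[2] = 16,  a[3] = 18,  a[4] = 3,  a[5] = 12,  a[6] = 2,  a[7] = 8,  a[8] = 9,  a[9] = 13,  a[10] = 6,  a[11] = 1.
The sequence repeats with period 11.
The value 6 first appears (with j ≥ 1) at a[10].

10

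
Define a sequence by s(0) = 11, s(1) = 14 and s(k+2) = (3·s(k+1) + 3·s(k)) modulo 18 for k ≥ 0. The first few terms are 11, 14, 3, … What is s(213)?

9

Listing terms: s(0) = 11,  s(1) = 14,  s(2) = 3,  s(3) = 15,  s(4) = 0,  s(5) = 9,  s(6) = 9,  s(7) = 0,  s(8) = 9.
Since (s(7), s(8)) = (s(4), s(5)) = (0, 9) (two consecutive terms determine the rest), the sequence is eventually periodic: after a pre-period of length 4 it cycles with period 3.
For k ≥ 4, s(k) depends only on (k - 4) mod 3. (213 - 4) mod 3 = 2, so s(213) = s(6) = 9.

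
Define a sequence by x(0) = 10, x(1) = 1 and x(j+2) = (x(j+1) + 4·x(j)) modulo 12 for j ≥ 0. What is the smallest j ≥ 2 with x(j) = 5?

We have x(0) = 10,  x(1) = 1,  x(2) = 5,  x(3) = 9,  x(4) = 5,  x(5) = 5,  x(6) = 1,  x(7) = 9,  x(8) = 1,  x(9) = 1,  x(10) = 5.
Since (x(9), x(10)) = (x(1), x(2)) = (1, 5) (two consecutive terms determine the rest), the sequence is eventually periodic: after a pre-period of length 1 it cycles with period 8.
The value 5 first appears (with j ≥ 2) at x(2).

2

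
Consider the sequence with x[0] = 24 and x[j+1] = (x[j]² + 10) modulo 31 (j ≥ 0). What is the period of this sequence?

x[0] = 24; x[1] = 28; x[2] = 19; x[3] = 30; x[4] = 11; x[5] = 7; x[6] = 28.
Since x[6] = x[1] = 28, the sequence is eventually periodic: after a pre-period of length 1 it cycles with period 5.

5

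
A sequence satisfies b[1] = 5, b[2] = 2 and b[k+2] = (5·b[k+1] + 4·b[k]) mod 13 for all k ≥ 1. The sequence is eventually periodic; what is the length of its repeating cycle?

b[1] = 5; b[2] = 2; b[3] = 4; b[4] = 2; b[5] = 0; b[6] = 8; b[7] = 1; b[8] = 11; b[9] = 7; b[10] = 1; b[11] = 7; b[12] = 0; b[13] = 2; b[14] = 10; b[15] = 6; b[16] = 5; b[17] = 10; b[18] = 5; b[19] = 0; b[20] = 7; b[21] = 9; b[22] = 8; b[23] = 11; b[24] = 9; b[25] = 11; b[26] = 0; b[27] = 5; b[28] = 12; b[29] = 2; b[30] = 6; b[31] = 12; b[32] = 6; b[33] = 0; b[34] = 11; b[35] = 3; b[36] = 7; b[37] = 8; b[38] = 3; b[39] = 8; b[40] = 0; b[41] = 6; b[42] = 4; b[43] = 5; b[44] = 2.
Since (b[43], b[44]) = (b[1], b[2]) = (5, 2) (two consecutive terms determine the rest), the sequence is periodic with period 42.

42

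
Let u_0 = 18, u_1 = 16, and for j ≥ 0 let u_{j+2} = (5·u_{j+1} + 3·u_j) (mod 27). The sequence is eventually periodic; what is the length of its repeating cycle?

18

We have u_0 = 18, u_1 = 16, u_2 = 26, u_3 = 16, u_4 = 23, u_5 = 1, u_6 = 20, u_7 = 22, u_8 = 8, u_9 = 25, u_{10} = 14, u_{11} = 10, u_{12} = 11, u_{13} = 4, u_{14} = 26, u_{15} = 7, u_{16} = 5, u_{17} = 19, u_{18} = 2, u_{19} = 13, u_{20} = 17, u_{21} = 16, u_{22} = 23.
Since (u_{21}, u_{22}) = (u_3, u_4) = (16, 23) (two consecutive terms determine the rest), the sequence is eventually periodic: after a pre-period of length 3 it cycles with period 18.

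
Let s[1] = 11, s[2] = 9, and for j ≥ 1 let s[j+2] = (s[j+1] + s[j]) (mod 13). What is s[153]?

0

We have s[1] = 11, s[2] = 9, s[3] = 7, s[4] = 3, s[5] = 10, s[6] = 0, s[7] = 10, s[8] = 10, s[9] = 7, s[10] = 4, s[11] = 11, s[12] = 2, s[13] = 0, s[14] = 2, s[15] = 2, s[16] = 4, s[17] = 6, s[18] = 10, s[19] = 3, s[20] = 0, s[21] = 3, s[22] = 3, s[23] = 6, s[24] = 9, s[25] = 2, s[26] = 11, s[27] = 0, s[28] = 11, s[29] = 11, s[30] = 9.
Since (s[29], s[30]) = (s[1], s[2]) = (11, 9) (two consecutive terms determine the rest), the sequence is periodic with period 28.
(153 - 1) mod 28 = 12, so s[153] = s[13] = 0.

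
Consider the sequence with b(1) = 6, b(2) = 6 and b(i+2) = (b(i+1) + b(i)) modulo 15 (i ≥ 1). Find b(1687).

3

Computing terms: b(1) = 6, b(2) = 6, b(3) = 12, b(4) = 3, b(5) = 0, b(6) = 3, b(7) = 3, b(8) = 6, b(9) = 9, b(10) = 0, b(11) = 9, b(12) = 9, b(13) = 3, b(14) = 12, b(15) = 0, b(16) = 12, b(17) = 12, b(18) = 9, b(19) = 6, b(20) = 0, b(21) = 6, b(22) = 6.
Since (b(21), b(22)) = (b(1), b(2)) = (6, 6) (two consecutive terms determine the rest), the sequence is periodic with period 20.
(1687 - 1) mod 20 = 6, so b(1687) = b(7) = 3.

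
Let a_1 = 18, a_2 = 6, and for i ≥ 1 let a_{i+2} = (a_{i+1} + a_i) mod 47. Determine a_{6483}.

Listing terms: a_1 = 18,  a_2 = 6,  a_3 = 24,  a_4 = 30,  a_5 = 7,  a_6 = 37,  a_7 = 44,  a_8 = 34,  a_9 = 31,  a_{10} = 18,  a_{11} = 2,  a_{12} = 20,  a_{13} = 22,  a_{14} = 42,  a_{15} = 17,  a_{16} = 12,  a_{17} = 29,  a_{18} = 41,  a_{19} = 23,  a_{20} = 17,  a_{21} = 40,  a_{22} = 10,  a_{23} = 3,  a_{24} = 13,  a_{25} = 16,  a_{26} = 29,  a_{27} = 45,  a_{28} = 27,  a_{29} = 25,  a_{30} = 5,  a_{31} = 30,  a_{32} = 35,  a_{33} = 18,  a_{34} = 6.
Since (a_{33}, a_{34}) = (a_1, a_2) = (18, 6) (two consecutive terms determine the rest), the sequence is periodic with period 32.
So a_{6483} = a_{1 + ((6483-1) mod 32)} = a_{19} = 23.

23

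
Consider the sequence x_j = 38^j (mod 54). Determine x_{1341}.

Listing terms: x_1 = 38, x_2 = 40, x_3 = 8, x_4 = 34, x_5 = 50, x_6 = 10, x_7 = 2, x_8 = 22, x_9 = 26, x_{10} = 16, x_{11} = 14, x_{12} = 46, x_{13} = 20, x_{14} = 4, x_{15} = 44, x_{16} = 52, x_{17} = 32, x_{18} = 28, x_{19} = 38.
Since x_{19} = x_1 = 38, the sequence is periodic with period 18.
(1341 - 1) mod 18 = 8, so x_{1341} = x_9 = 26.

26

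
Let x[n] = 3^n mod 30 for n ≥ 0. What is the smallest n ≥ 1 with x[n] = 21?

We have x[0] = 1; x[1] = 3; x[2] = 9; x[3] = 27; x[4] = 21; x[5] = 3.
Since x[5] = x[1] = 3, the sequence is eventually periodic: after a pre-period of length 1 it cycles with period 4.
The value 21 first appears (with n ≥ 1) at x[4].

4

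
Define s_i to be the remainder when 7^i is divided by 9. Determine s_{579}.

1

Listing terms: s_1 = 7; s_2 = 4; s_3 = 1; s_4 = 7.
Since s_4 = s_1 = 7, the sequence is periodic with period 3.
So s_{579} = s_{1 + ((579-1) mod 3)} = s_3 = 1.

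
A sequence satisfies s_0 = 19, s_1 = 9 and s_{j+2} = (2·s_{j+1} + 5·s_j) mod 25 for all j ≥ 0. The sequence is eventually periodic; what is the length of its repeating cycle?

Computing terms: s_0 = 19,  s_1 = 9,  s_2 = 13,  s_3 = 21,  s_4 = 7,  s_5 = 19,  s_6 = 23,  s_7 = 16,  s_8 = 22,  s_9 = 24,  s_{10} = 8,  s_{11} = 11,  s_{12} = 12,  s_{13} = 4,  s_{14} = 18,  s_{15} = 6,  s_{16} = 2,  s_{17} = 9,  s_{18} = 3,  s_{19} = 1,  s_{20} = 17,  s_{21} = 14,  s_{22} = 13,  s_{23} = 21.
Since (s_{22}, s_{23}) = (s_2, s_3) = (13, 21) (two consecutive terms determine the rest), the sequence is eventually periodic: after a pre-period of length 2 it cycles with period 20.

20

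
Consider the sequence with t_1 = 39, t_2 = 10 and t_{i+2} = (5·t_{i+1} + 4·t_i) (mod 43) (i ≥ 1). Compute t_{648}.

t_1 = 39; t_2 = 10; t_3 = 34; t_4 = 38; t_5 = 25; t_6 = 19; t_7 = 23; t_8 = 19; t_9 = 15; t_{10} = 22; t_{11} = 41; t_{12} = 35; t_{13} = 38; t_{14} = 29; t_{15} = 39; t_{16} = 10.
The sequence repeats with period 14.
(648 - 1) mod 14 = 3, so t_{648} = t_4 = 38.

38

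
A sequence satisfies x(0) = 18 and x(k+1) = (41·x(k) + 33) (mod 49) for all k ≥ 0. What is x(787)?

Listing terms: x(0) = 18; x(1) = 36; x(2) = 39; x(3) = 15; x(4) = 11; x(5) = 43; x(6) = 32; x(7) = 22; x(8) = 4; x(9) = 1; x(10) = 25; x(11) = 29; x(12) = 46; x(13) = 8; x(14) = 18.
Since x(14) = x(0) = 18, the sequence is periodic with period 14.
So x(787) = x(0 + ((787-0) mod 14)) = x(3) = 15.

15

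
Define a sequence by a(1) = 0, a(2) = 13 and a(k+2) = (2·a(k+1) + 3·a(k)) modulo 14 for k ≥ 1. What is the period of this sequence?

Listing terms: a(1) = 0, a(2) = 13, a(3) = 12, a(4) = 7, a(5) = 8, a(6) = 9, a(7) = 0, a(8) = 13.
The sequence repeats with period 6.

6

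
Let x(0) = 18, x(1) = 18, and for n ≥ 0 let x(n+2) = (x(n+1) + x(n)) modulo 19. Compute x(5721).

x(0) = 18,  x(1) = 18,  x(2) = 17,  x(3) = 16,  x(4) = 14,  x(5) = 11,  x(6) = 6,  x(7) = 17,  x(8) = 4,  x(9) = 2,  x(10) = 6,  x(11) = 8,  x(12) = 14,  x(13) = 3,  x(14) = 17,  x(15) = 1,  x(16) = 18,  x(17) = 0,  x(18) = 18,  x(19) = 18.
The sequence repeats with period 18.
So x(5721) = x(0 + ((5721-0) mod 18)) = x(15) = 1.

1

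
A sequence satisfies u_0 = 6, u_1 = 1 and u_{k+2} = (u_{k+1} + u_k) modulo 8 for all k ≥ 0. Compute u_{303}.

0

u_0 = 6; u_1 = 1; u_2 = 7; u_3 = 0; u_4 = 7; u_5 = 7; u_6 = 6; u_7 = 5; u_8 = 3; u_9 = 0; u_{10} = 3; u_{11} = 3; u_{12} = 6; u_{13} = 1.
The sequence repeats with period 12.
(303 - 0) mod 12 = 3, so u_{303} = u_3 = 0.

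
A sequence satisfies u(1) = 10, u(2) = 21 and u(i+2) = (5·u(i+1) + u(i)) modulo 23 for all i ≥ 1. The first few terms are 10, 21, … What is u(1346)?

Computing terms: u(1) = 10, u(2) = 21, u(3) = 0, u(4) = 21, u(5) = 13, u(6) = 17, u(7) = 6, u(8) = 1, u(9) = 11, u(10) = 10, u(11) = 15, u(12) = 16, u(13) = 3, u(14) = 8, u(15) = 20, u(16) = 16, u(17) = 8, u(18) = 10, u(19) = 12, u(20) = 1, u(21) = 17, u(22) = 17, u(23) = 10, u(24) = 21.
The sequence repeats with period 22.
(1346 - 1) mod 22 = 3, so u(1346) = u(4) = 21.

21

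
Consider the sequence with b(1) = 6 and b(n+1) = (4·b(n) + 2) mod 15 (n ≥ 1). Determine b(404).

11

Listing terms: b(1) = 6,  b(2) = 11,  b(3) = 1,  b(4) = 6.
Since b(4) = b(1) = 6, the sequence is periodic with period 3.
(404 - 1) mod 3 = 1, so b(404) = b(2) = 11.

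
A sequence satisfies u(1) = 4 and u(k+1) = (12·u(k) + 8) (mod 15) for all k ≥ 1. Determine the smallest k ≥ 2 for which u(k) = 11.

Computing terms: u(1) = 4, u(2) = 11, u(3) = 5, u(4) = 8, u(5) = 14, u(6) = 11.
Since u(6) = u(2) = 11, the sequence is eventually periodic: after a pre-period of length 1 it cycles with period 4.
The value 11 first appears (with k ≥ 2) at u(2).

2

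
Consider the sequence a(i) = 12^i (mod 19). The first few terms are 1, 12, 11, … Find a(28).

We have a(0) = 1,  a(1) = 12,  a(2) = 11,  a(3) = 18,  a(4) = 7,  a(5) = 8,  a(6) = 1.
Since a(6) = a(0) = 1, the sequence is periodic with period 6.
(28 - 0) mod 6 = 4, so a(28) = a(4) = 7.

7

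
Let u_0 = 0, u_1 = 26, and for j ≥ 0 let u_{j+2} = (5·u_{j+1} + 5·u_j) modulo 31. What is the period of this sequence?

30

We have u_0 = 0, u_1 = 26, u_2 = 6, u_3 = 5, u_4 = 24, u_5 = 21, u_6 = 8, u_7 = 21, u_8 = 21, u_9 = 24, u_{10} = 8, u_{11} = 5, u_{12} = 3, u_{13} = 9, u_{14} = 29, u_{15} = 4, u_{16} = 10, u_{17} = 8, u_{18} = 28, u_{19} = 25, u_{20} = 17, u_{21} = 24, u_{22} = 19, u_{23} = 29, u_{24} = 23, u_{25} = 12, u_{26} = 20, u_{27} = 5, u_{28} = 1, u_{29} = 30, u_{30} = 0, u_{31} = 26.
The sequence repeats with period 30.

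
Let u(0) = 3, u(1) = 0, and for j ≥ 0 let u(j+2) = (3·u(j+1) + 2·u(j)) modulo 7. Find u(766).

3

Listing terms: u(0) = 3; u(1) = 0; u(2) = 6; u(3) = 4; u(4) = 3; u(5) = 3; u(6) = 1; u(7) = 2; u(8) = 1; u(9) = 0; u(10) = 2; u(11) = 6; u(12) = 1; u(13) = 1; u(14) = 5; u(15) = 3; u(16) = 5; u(17) = 0; u(18) = 3; u(19) = 2; u(20) = 5; u(21) = 5; u(22) = 4; u(23) = 1; u(24) = 4; u(25) = 0; u(26) = 1; u(27) = 3; u(28) = 4; u(29) = 4; u(30) = 6; u(31) = 5; u(32) = 6; u(33) = 0; u(34) = 5; u(35) = 1; u(36) = 6; u(37) = 6; u(38) = 2; u(39) = 4; u(40) = 2; u(41) = 0; u(42) = 4; u(43) = 5; u(44) = 2; u(45) = 2; u(46) = 3; u(47) = 6; u(48) = 3; u(49) = 0.
Since (u(48), u(49)) = (u(0), u(1)) = (3, 0) (two consecutive terms determine the rest), the sequence is periodic with period 48.
(766 - 0) mod 48 = 46, so u(766) = u(46) = 3.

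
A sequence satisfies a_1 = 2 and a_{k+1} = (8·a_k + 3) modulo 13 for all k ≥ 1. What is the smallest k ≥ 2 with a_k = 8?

a_1 = 2,  a_2 = 6,  a_3 = 12,  a_4 = 8,  a_5 = 2.
Since a_5 = a_1 = 2, the sequence is periodic with period 4.
The value 8 first appears (with k ≥ 2) at a_4.

4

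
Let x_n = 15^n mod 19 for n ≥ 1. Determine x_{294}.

11

We have x_1 = 15,  x_2 = 16,  x_3 = 12,  x_4 = 9,  x_5 = 2,  x_6 = 11,  x_7 = 13,  x_8 = 5,  x_9 = 18,  x_{10} = 4,  x_{11} = 3,  x_{12} = 7,  x_{13} = 10,  x_{14} = 17,  x_{15} = 8,  x_{16} = 6,  x_{17} = 14,  x_{18} = 1,  x_{19} = 15.
The sequence repeats with period 18.
So x_{294} = x_{1 + ((294-1) mod 18)} = x_6 = 11.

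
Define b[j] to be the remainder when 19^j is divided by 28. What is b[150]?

1

Listing terms: b[1] = 19,  b[2] = 25,  b[3] = 27,  b[4] = 9,  b[5] = 3,  b[6] = 1,  b[7] = 19.
The sequence repeats with period 6.
So b[150] = b[1 + ((150-1) mod 6)] = b[6] = 1.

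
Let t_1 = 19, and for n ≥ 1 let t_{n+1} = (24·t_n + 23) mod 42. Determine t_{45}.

Listing terms: t_1 = 19; t_2 = 17; t_3 = 11; t_4 = 35; t_5 = 23; t_6 = 29; t_7 = 5; t_8 = 17.
Since t_8 = t_2 = 17, the sequence is eventually periodic: after a pre-period of length 1 it cycles with period 6.
For n ≥ 2, t_n depends only on (n - 2) mod 6. (45 - 2) mod 6 = 1, so t_{45} = t_3 = 11.

11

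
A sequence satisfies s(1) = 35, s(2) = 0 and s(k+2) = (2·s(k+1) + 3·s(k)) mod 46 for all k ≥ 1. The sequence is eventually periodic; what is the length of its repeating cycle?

22

We have s(1) = 35, s(2) = 0, s(3) = 13, s(4) = 26, s(5) = 45, s(6) = 30, s(7) = 11, s(8) = 20, s(9) = 27, s(10) = 22, s(11) = 33, s(12) = 40, s(13) = 41, s(14) = 18, s(15) = 21, s(16) = 4, s(17) = 25, s(18) = 16, s(19) = 15, s(20) = 32, s(21) = 17, s(22) = 38, s(23) = 35, s(24) = 0.
Since (s(23), s(24)) = (s(1), s(2)) = (35, 0) (two consecutive terms determine the rest), the sequence is periodic with period 22.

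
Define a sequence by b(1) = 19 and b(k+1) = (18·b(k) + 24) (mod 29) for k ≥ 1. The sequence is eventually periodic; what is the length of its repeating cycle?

Computing terms: b(1) = 19,  b(2) = 18,  b(3) = 0,  b(4) = 24,  b(5) = 21,  b(6) = 25,  b(7) = 10,  b(8) = 1,  b(9) = 13,  b(10) = 26,  b(11) = 28,  b(12) = 6,  b(13) = 16,  b(14) = 22,  b(15) = 14,  b(16) = 15,  b(17) = 4,  b(18) = 9,  b(19) = 12,  b(20) = 8,  b(21) = 23,  b(22) = 3,  b(23) = 20,  b(24) = 7,  b(25) = 5,  b(26) = 27,  b(27) = 17,  b(28) = 11,  b(29) = 19.
Since b(29) = b(1) = 19, the sequence is periodic with period 28.

28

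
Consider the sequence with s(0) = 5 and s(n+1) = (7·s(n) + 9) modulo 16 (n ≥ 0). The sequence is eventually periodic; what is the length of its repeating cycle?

Computing terms: s(0) = 5; s(1) = 12; s(2) = 13; s(3) = 4; s(4) = 5.
The sequence repeats with period 4.

4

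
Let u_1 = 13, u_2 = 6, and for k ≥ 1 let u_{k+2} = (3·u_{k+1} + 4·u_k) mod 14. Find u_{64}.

Listing terms: u_1 = 13,  u_2 = 6,  u_3 = 0,  u_4 = 10,  u_5 = 2,  u_6 = 4,  u_7 = 6,  u_8 = 6,  u_9 = 0.
Since (u_8, u_9) = (u_2, u_3) = (6, 0) (two consecutive terms determine the rest), the sequence is eventually periodic: after a pre-period of length 1 it cycles with period 6.
For k ≥ 2, u_k depends only on (k - 2) mod 6. (64 - 2) mod 6 = 2, so u_{64} = u_4 = 10.

10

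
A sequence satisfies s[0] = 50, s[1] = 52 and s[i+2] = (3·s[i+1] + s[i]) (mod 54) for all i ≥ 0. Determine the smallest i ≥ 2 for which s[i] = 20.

s[0] = 50, s[1] = 52, s[2] = 44, s[3] = 22, s[4] = 2, s[5] = 28, s[6] = 32, s[7] = 16, s[8] = 26, s[9] = 40, s[10] = 38, s[11] = 46, s[12] = 14, s[13] = 34, s[14] = 8, s[15] = 4, s[16] = 20, s[17] = 10, s[18] = 50, s[19] = 52.
Since (s[18], s[19]) = (s[0], s[1]) = (50, 52) (two consecutive terms determine the rest), the sequence is periodic with period 18.
The value 20 first appears (with i ≥ 2) at s[16].

16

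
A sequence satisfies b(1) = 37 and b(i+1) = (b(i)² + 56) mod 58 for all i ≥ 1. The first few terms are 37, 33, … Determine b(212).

Computing terms: b(1) = 37, b(2) = 33, b(3) = 43, b(4) = 49, b(5) = 21, b(6) = 33.
Since b(6) = b(2) = 33, the sequence is eventually periodic: after a pre-period of length 1 it cycles with period 4.
For i ≥ 2, b(i) depends only on (i - 2) mod 4. (212 - 2) mod 4 = 2, so b(212) = b(4) = 49.

49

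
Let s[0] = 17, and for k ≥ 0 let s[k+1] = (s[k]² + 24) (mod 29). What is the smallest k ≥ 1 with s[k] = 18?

9

We have s[0] = 17; s[1] = 23; s[2] = 2; s[3] = 28; s[4] = 25; s[5] = 11; s[6] = 0; s[7] = 24; s[8] = 20; s[9] = 18; s[10] = 0.
Since s[10] = s[6] = 0, the sequence is eventually periodic: after a pre-period of length 6 it cycles with period 4.
The value 18 first appears (with k ≥ 1) at s[9].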